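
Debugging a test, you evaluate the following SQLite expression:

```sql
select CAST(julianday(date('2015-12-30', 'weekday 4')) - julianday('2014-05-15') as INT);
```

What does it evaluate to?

595

`weekday 4` advances to the next Thursday; 2015-12-30 is a Wednesday, so it moves forward to 2015-12-31.
16 days remain in May 2014 after the 15th (31 − 15).
Full months from June 2014 through November 2015 contribute their day counts.
Then 31 days into December 2015.
Total: 16 + 30 + 31 + 31 + 30 + 31 + 30 + 31 + 31 + 28 + 31 + 30 + 31 + 30 + 31 + 31 + 30 + 31 + 30 + 31 = 595.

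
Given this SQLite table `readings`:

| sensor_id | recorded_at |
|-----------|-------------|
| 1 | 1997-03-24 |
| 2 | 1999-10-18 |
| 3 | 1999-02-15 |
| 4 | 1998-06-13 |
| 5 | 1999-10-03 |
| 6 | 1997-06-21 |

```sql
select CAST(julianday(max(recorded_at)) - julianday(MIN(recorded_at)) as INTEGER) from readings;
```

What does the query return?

938

MIN = 1997-03-24, MAX = 1999-10-18.
7 days remain in March 1997 after the 24th (31 − 24).
Full months from April 1997 through September 1999 contribute their day counts.
Then 18 days into October 1999.
Total: 7 + 30 + 31 + 30 + 31 + 31 + 30 + 31 + 30 + 31 + 31 + 28 + 31 + 30 + 31 + 30 + 31 + 31 + 30 + 31 + 30 + 31 + 31 + 28 + 31 + 30 + 31 + 30 + 31 + 31 + 30 + 18 = 938.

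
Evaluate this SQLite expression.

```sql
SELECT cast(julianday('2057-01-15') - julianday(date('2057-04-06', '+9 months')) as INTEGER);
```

-356

Adding +9 months to 2057-04-06 gives 2058-01-06.
16 days remain in January 2057 after the 15th (31 − 15).
Full months from February 2057 through December 2057 contribute their day counts.
Then 6 days into January 2058.
Total: 16 + 28 + 31 + 30 + 31 + 30 + 31 + 31 + 30 + 31 + 30 + 31 + 6 = 356.
The subtraction is earlier − later, so the result is −356 → -356.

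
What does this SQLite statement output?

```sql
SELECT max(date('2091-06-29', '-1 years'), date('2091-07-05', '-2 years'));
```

2090-06-29

date('2091-06-29', '-1 years') → 2090-06-29.
date('2091-07-05', '-2 years') → 2089-07-05.
Later of the two is 2090-06-29.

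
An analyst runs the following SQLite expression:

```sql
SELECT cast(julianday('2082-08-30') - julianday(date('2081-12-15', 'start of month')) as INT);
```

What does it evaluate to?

272

`start of month` rewinds 2081-12-15 to 2081-12-01.
30 days remain in December 2081 after the 1st (31 − 1).
Full months from January 2082 through July 2082 contribute their day counts.
Then 30 days into August 2082.
Total: 30 + 31 + 28 + 31 + 30 + 31 + 30 + 31 + 30 = 272.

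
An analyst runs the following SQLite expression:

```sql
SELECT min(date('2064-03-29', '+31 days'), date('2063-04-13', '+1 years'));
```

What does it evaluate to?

2064-04-13

date('2064-03-29', '+31 days') → 2064-04-29.
date('2063-04-13', '+1 years') → 2064-04-13.
Earlier of the two is 2064-04-13.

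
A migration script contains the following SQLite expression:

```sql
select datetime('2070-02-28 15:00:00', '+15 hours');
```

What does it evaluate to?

+15 hours from 2070-02-28 15:00:00 is 2070-03-01 06:00:00 (crosses midnight).

2070-03-01 06:00:00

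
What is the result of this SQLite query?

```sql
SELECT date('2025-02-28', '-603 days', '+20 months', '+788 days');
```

Applying '-603 days' to 2025-02-28: counting 603 days back gives 2023-07-06.
Adding +20 months to 2023-07-06 gives 2025-03-06.
Applying '+788 days' to 2025-03-06: counting 788 days forward gives 2027-05-03.

2027-05-03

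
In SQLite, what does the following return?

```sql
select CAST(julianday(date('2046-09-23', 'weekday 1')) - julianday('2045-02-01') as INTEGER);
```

600

`weekday 1` advances to the next Monday; 2046-09-23 is a Sunday, so it moves forward to 2046-09-24.
27 days remain in February 2045 after the 1st (28 − 1).
Full months from March 2045 through August 2046 contribute their day counts.
Then 24 days into September 2046.
Total: 27 + 31 + 30 + 31 + 30 + 31 + 31 + 30 + 31 + 30 + 31 + 31 + 28 + 31 + 30 + 31 + 30 + 31 + 31 + 24 = 600.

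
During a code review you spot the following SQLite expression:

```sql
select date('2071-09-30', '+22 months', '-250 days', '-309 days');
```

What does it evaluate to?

2072-01-18

Adding +22 months to 2071-09-30 gives 2073-07-30.
Applying '-250 days' to 2073-07-30: counting 250 days back gives 2072-11-22.
Applying '-309 days' to 2072-11-22: counting 309 days back gives 2072-01-18.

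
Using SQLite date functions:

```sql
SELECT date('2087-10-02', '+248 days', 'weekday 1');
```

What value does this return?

2088-06-07

Applying '+248 days' to 2087-10-02: counting 248 days forward gives 2088-06-06.
`weekday 1` advances to the next Monday; 2088-06-06 is a Sunday, so it moves forward to 2088-06-07.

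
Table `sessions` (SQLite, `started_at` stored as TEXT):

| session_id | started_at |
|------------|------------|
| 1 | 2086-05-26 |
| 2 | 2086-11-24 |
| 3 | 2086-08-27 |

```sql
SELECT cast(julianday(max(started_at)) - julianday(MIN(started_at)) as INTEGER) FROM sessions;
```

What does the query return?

MIN = 2086-05-26, MAX = 2086-11-24.
5 days remain in May 2086 after the 26th (31 − 26).
June 2086: 30 days.
July 2086: 31 days.
August 2086: 31 days.
September 2086: 30 days.
October 2086: 31 days.
Then 24 days into November 2086.
Total: 5 + 30 + 31 + 31 + 30 + 31 + 24 = 182.

182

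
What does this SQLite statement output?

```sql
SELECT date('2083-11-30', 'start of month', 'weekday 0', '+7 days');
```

`start of month` rewinds 2083-11-30 to 2083-11-01.
`weekday 0` advances to the next Sunday; 2083-11-01 is a Monday, so it moves forward to 2083-11-07.
Advancing 7 more days within November lands on 2083-11-14.

2083-11-14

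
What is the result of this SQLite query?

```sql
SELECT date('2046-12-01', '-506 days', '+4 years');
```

Applying '-506 days' to 2046-12-01: counting 506 days back gives 2045-07-13.
Adding +4 years to 2045-07-13 gives 2049-07-13.

2049-07-13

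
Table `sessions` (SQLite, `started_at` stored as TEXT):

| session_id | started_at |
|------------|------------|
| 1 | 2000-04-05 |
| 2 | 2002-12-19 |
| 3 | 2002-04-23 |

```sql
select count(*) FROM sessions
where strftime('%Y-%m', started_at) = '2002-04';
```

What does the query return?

Rows with year-month 2002-04: 2002-04-23 → 1.

1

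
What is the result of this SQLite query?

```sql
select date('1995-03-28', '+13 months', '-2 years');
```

1994-04-28

Adding +13 months to 1995-03-28 gives 1996-04-28.
Adding -2 years to 1996-04-28 gives 1994-04-28.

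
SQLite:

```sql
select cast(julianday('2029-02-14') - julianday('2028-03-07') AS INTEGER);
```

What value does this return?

344

24 days remain in March 2028 after the 7th (31 − 7).
Full months from April 2028 through January 2029 contribute their day counts.
Then 14 days into February 2029.
Total: 24 + 30 + 31 + 30 + 31 + 31 + 30 + 31 + 30 + 31 + 31 + 14 = 344.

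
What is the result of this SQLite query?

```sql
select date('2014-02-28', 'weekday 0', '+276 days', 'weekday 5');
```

2014-12-05

`weekday 0` advances to the next Sunday; 2014-02-28 is a Friday, so it moves forward to 2014-03-02.
Applying '+276 days' to 2014-03-02: counting 276 days forward gives 2014-12-03.
`weekday 5` advances to the next Friday; 2014-12-03 is a Wednesday, so it moves forward to 2014-12-05.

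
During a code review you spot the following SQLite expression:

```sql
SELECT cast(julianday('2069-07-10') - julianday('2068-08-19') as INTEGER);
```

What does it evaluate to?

325

12 days remain in August 2068 after the 19th (31 − 19).
Full months from September 2068 through June 2069 contribute their day counts.
Then 10 days into July 2069.
Total: 12 + 30 + 31 + 30 + 31 + 31 + 28 + 31 + 30 + 31 + 30 + 10 = 325.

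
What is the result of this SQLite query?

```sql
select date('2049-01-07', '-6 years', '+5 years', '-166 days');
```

2047-07-25

Adding -6 years to 2049-01-07 gives 2043-01-07.
Adding +5 years to 2043-01-07 gives 2048-01-07.
Applying '-166 days' to 2048-01-07: counting 166 days back gives 2047-07-25.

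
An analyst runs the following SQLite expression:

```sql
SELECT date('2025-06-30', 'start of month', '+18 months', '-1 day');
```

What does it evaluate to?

`start of month` rewinds 2025-06-30 to 2025-06-01.
Adding +18 months to 2025-06-01 gives 2026-12-01.
Going back 1 day from 2026-12-01 reaches 2026-11-30 (last day of November, 30 days).

2026-11-30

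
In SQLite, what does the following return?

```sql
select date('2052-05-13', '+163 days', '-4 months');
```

2052-06-23

Applying '+163 days' to 2052-05-13: counting 163 days forward gives 2052-10-23.
Adding -4 months to 2052-10-23 gives 2052-06-23.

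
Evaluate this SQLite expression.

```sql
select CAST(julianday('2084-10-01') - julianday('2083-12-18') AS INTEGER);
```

13 days remain in December 2083 after the 18th (31 − 18).
Full months from January 2084 through September 2084 contribute their day counts.
Then 1 day into October 2084.
Total: 13 + 31 + 29 + 31 + 30 + 31 + 30 + 31 + 31 + 30 + 1 = 288.

288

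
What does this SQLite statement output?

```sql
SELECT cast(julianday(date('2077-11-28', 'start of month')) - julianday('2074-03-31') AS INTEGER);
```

1311

`start of month` rewinds 2077-11-28 to 2077-11-01.
0 days remain in March 2074 after the 31st (31 − 31).
Full months from April 2074 through October 2077 contribute their day counts.
Then 1 day into November 2077.
Total: 0 + 30 + 31 + 30 + 31 + 31 + 30 + 31 + 30 + 31 + 31 + 28 + 31 + 30 + 31 + 30 + 31 + 31 + 30 + 31 + 30 + 31 + 31 + 29 + 31 + 30 + 31 + 30 + 31 + 31 + 30 + 31 + 30 + 31 + 31 + 28 + 31 + 30 + 31 + 30 + 31 + 31 + 30 + 31 + 1 = 1311.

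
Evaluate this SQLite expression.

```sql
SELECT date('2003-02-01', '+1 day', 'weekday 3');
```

2003-02-05

Advancing 1 more day within February lands on 2003-02-02.
`weekday 3` advances to the next Wednesday; 2003-02-02 is a Sunday, so it moves forward to 2003-02-05.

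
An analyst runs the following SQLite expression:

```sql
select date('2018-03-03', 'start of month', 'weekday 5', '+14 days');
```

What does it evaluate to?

2018-03-16

`start of month` rewinds 2018-03-03 to 2018-03-01.
`weekday 5` advances to the next Friday; 2018-03-01 is a Thursday, so it moves forward to 2018-03-02.
Advancing 14 more days within March lands on 2018-03-16.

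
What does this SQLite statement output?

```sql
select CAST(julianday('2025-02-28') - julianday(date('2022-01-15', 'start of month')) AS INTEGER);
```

`start of month` rewinds 2022-01-15 to 2022-01-01.
30 days remain in January 2022 after the 1st (31 − 1).
Full months from February 2022 through January 2025 contribute their day counts.
Then 28 days into February 2025.
Total: 30 + 28 + 31 + 30 + 31 + 30 + 31 + 31 + 30 + 31 + 30 + 31 + 31 + 28 + 31 + 30 + 31 + 30 + 31 + 31 + 30 + 31 + 30 + 31 + 31 + 29 + 31 + 30 + 31 + 30 + 31 + 31 + 30 + 31 + 30 + 31 + 31 + 28 = 1154.

1154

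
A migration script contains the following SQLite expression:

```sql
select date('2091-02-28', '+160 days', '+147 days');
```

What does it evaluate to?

2092-01-01

Applying '+160 days' to 2091-02-28: counting 160 days forward gives 2091-08-07.
Applying '+147 days' to 2091-08-07: counting 147 days forward gives 2092-01-01.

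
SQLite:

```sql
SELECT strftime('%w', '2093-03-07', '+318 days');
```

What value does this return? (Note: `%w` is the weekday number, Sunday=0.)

First apply '+318 days': 2093-03-07 → 2094-01-19.
2094-01-19 is a Tuesday; with Sunday=0 that is 2.

2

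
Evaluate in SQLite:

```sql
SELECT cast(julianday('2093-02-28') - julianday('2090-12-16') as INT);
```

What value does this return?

15 days remain in December 2090 after the 16th (31 − 16).
Full months from January 2091 through January 2093 contribute their day counts.
Then 28 days into February 2093.
Total: 15 + 31 + 28 + 31 + 30 + 31 + 30 + 31 + 31 + 30 + 31 + 30 + 31 + 31 + 29 + 31 + 30 + 31 + 30 + 31 + 31 + 30 + 31 + 30 + 31 + 31 + 28 = 805.

805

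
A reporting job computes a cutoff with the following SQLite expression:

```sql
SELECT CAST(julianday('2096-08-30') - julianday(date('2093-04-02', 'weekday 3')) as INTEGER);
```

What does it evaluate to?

`weekday 3` advances to the next Wednesday; 2093-04-02 is a Thursday, so it moves forward to 2093-04-08.
22 days remain in April 2093 after the 8th (30 − 8).
Full months from May 2093 through July 2096 contribute their day counts.
Then 30 days into August 2096.
Total: 22 + 31 + 30 + 31 + 31 + 30 + 31 + 30 + 31 + 31 + 28 + 31 + 30 + 31 + 30 + 31 + 31 + 30 + 31 + 30 + 31 + 31 + 28 + 31 + 30 + 31 + 30 + 31 + 31 + 30 + 31 + 30 + 31 + 31 + 29 + 31 + 30 + 31 + 30 + 31 + 30 = 1240.

1240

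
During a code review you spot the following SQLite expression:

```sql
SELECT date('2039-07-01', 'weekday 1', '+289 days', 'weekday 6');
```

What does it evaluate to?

`weekday 1` advances to the next Monday; 2039-07-01 is a Friday, so it moves forward to 2039-07-04.
Applying '+289 days' to 2039-07-04: counting 289 days forward gives 2040-04-18.
`weekday 6` advances to the next Saturday; 2040-04-18 is a Wednesday, so it moves forward to 2040-04-21.

2040-04-21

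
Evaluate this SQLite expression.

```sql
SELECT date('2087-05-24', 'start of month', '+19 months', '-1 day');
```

`start of month` rewinds 2087-05-24 to 2087-05-01.
Adding +19 months to 2087-05-01 gives 2088-12-01.
Going back 1 day from 2088-12-01 reaches 2088-11-30 (last day of November, 30 days).

2088-11-30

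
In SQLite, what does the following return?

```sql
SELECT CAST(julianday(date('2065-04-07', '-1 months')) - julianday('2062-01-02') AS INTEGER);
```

Adding -1 month to 2065-04-07 gives 2065-03-07.
29 days remain in January 2062 after the 2nd (31 − 2).
Full months from February 2062 through February 2065 contribute their day counts.
Then 7 days into March 2065.
Total: 29 + 28 + 31 + 30 + 31 + 30 + 31 + 31 + 30 + 31 + 30 + 31 + 31 + 28 + 31 + 30 + 31 + 30 + 31 + 31 + 30 + 31 + 30 + 31 + 31 + 29 + 31 + 30 + 31 + 30 + 31 + 31 + 30 + 31 + 30 + 31 + 31 + 28 + 7 = 1160.

1160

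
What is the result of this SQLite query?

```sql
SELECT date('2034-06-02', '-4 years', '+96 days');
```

Adding -4 years to 2034-06-02 gives 2030-06-02.
Applying '+96 days' to 2030-06-02: counting 96 days forward gives 2030-09-06.

2030-09-06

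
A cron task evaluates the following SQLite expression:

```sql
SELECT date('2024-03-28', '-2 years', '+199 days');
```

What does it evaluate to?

Adding -2 years to 2024-03-28 gives 2022-03-28.
Applying '+199 days' to 2022-03-28: counting 199 days forward gives 2022-10-13.

2022-10-13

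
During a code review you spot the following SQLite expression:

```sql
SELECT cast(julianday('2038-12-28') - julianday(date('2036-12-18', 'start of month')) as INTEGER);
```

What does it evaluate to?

757

`start of month` rewinds 2036-12-18 to 2036-12-01.
30 days remain in December 2036 after the 1st (31 − 1).
Full months from January 2037 through November 2038 contribute their day counts.
Then 28 days into December 2038.
Total: 30 + 31 + 28 + 31 + 30 + 31 + 30 + 31 + 31 + 30 + 31 + 30 + 31 + 31 + 28 + 31 + 30 + 31 + 30 + 31 + 31 + 30 + 31 + 30 + 28 = 757.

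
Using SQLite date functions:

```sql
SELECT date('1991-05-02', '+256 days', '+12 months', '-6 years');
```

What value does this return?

1987-01-13

Applying '+256 days' to 1991-05-02: counting 256 days forward gives 1992-01-13.
Adding +12 months to 1992-01-13 gives 1993-01-13.
Adding -6 years to 1993-01-13 gives 1987-01-13.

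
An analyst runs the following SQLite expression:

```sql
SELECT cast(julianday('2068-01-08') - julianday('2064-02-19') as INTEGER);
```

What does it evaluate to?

10 days remain in February 2064 after the 19th (29 − 19).
Full months from March 2064 through December 2067 contribute their day counts.
Then 8 days into January 2068.
Total: 10 + 31 + 30 + 31 + 30 + 31 + 31 + 30 + 31 + 30 + 31 + 31 + 28 + 31 + 30 + 31 + 30 + 31 + 31 + 30 + 31 + 30 + 31 + 31 + 28 + 31 + 30 + 31 + 30 + 31 + 31 + 30 + 31 + 30 + 31 + 31 + 28 + 31 + 30 + 31 + 30 + 31 + 31 + 30 + 31 + 30 + 31 + 8 = 1419.

1419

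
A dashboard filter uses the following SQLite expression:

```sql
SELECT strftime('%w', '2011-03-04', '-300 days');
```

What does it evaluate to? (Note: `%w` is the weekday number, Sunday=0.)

6

First apply '-300 days': 2011-03-04 → 2010-05-08.
2010-05-08 is a Saturday; with Sunday=0 that is 6.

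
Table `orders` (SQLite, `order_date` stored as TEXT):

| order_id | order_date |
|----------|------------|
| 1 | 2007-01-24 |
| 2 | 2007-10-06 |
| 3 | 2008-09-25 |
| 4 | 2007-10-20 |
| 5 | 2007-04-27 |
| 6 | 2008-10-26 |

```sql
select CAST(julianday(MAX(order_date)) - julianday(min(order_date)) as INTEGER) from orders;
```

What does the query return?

MIN = 2007-01-24, MAX = 2008-10-26.
7 days remain in January 2007 after the 24th (31 − 24).
Full months from February 2007 through September 2008 contribute their day counts.
Then 26 days into October 2008.
Total: 7 + 28 + 31 + 30 + 31 + 30 + 31 + 31 + 30 + 31 + 30 + 31 + 31 + 29 + 31 + 30 + 31 + 30 + 31 + 31 + 30 + 26 = 641.

641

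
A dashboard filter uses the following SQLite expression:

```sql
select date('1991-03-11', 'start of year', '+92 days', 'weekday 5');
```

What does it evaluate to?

`start of year` rewinds 1991-03-11 to 1991-01-01.
Applying '+92 days' to 1991-01-01: counting 92 days forward gives 1991-04-03.
`weekday 5` advances to the next Friday; 1991-04-03 is a Wednesday, so it moves forward to 1991-04-05.

1991-04-05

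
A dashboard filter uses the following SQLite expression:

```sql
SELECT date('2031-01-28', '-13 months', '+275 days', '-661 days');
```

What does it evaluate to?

Adding -13 months to 2031-01-28 gives 2029-12-28.
Applying '+275 days' to 2029-12-28: counting 275 days forward gives 2030-09-29.
Applying '-661 days' to 2030-09-29: counting 661 days back gives 2028-12-07.

2028-12-07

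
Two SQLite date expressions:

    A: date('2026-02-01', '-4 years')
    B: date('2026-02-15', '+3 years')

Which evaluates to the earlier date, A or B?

A = 2022-02-01.
B = 2029-02-15.
A is earlier.

A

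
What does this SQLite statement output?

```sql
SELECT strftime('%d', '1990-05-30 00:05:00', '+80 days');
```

18

First apply '+80 days': 1990-05-30 00:05:00 → 1990-08-18 00:05:00.
`%d` extracts the 2-digit day of month: 18.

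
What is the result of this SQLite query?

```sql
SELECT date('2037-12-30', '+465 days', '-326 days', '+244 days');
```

Applying '+465 days' to 2037-12-30: counting 465 days forward gives 2039-04-09.
Applying '-326 days' to 2039-04-09: counting 326 days back gives 2038-05-18.
Applying '+244 days' to 2038-05-18: counting 244 days forward gives 2039-01-17.

2039-01-17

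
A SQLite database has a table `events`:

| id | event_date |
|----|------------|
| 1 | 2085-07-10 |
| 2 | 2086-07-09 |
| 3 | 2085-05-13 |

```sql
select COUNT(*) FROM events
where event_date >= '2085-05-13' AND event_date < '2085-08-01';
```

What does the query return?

2

Rows in [2085-05-13, 2085-08-01): 2085-07-10, 2085-05-13 → 2 rows.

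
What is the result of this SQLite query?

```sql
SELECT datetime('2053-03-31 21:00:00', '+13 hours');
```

+13 hours from 2053-03-31 21:00:00 is 2053-04-01 10:00:00 (crosses midnight).

2053-04-01 10:00:00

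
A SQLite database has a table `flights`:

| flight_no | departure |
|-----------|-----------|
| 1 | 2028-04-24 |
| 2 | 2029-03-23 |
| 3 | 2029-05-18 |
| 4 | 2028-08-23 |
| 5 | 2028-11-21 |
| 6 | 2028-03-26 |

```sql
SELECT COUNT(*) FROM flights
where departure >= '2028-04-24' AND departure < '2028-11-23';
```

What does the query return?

Rows in [2028-04-24, 2028-11-23): 2028-04-24, 2028-08-23, 2028-11-21 → 3 rows.

3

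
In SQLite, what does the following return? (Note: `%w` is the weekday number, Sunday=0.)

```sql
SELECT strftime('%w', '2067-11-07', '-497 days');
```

1

First apply '-497 days': 2067-11-07 → 2066-06-28.
2066-06-28 is a Monday; with Sunday=0 that is 1.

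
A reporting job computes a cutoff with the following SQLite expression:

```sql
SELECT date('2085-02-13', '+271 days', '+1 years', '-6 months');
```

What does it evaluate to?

Applying '+271 days' to 2085-02-13: counting 271 days forward gives 2085-11-11.
Adding +1 year to 2085-11-11 gives 2086-11-11.
Adding -6 months to 2086-11-11 gives 2086-05-11.

2086-05-11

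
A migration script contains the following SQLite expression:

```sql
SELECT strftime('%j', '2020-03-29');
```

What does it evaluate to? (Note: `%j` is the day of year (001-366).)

Day-of-year for 2020-03-29: days since 2020-01-01 inclusive = 89, zero-padded to 089.

089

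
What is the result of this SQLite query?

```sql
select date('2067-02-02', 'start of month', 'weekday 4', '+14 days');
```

`start of month` rewinds 2067-02-02 to 2067-02-01.
`weekday 4` advances to the next Thursday; 2067-02-01 is a Tuesday, so it moves forward to 2067-02-03.
Advancing 14 more days within February lands on 2067-02-17.

2067-02-17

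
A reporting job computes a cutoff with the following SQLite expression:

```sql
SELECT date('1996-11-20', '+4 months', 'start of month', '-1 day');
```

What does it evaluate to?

1997-02-28

Adding +4 months to 1996-11-20 gives 1997-03-20.
`start of month` rewinds 1997-03-20 to 1997-03-01.
Going back 1 day from 1997-03-01 reaches 1997-02-28 (last day of February, 28 days).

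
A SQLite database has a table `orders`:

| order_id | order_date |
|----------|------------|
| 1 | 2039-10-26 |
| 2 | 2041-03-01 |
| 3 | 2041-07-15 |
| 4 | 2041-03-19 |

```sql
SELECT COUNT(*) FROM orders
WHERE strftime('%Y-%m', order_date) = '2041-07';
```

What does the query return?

1

Rows with year-month 2041-07: 2041-07-15 → 1.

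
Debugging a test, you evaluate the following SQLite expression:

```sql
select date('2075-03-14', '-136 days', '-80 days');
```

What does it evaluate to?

Applying '-136 days' to 2075-03-14: counting 136 days back gives 2074-10-29.
Applying '-80 days' to 2074-10-29: counting 80 days back gives 2074-08-10.

2074-08-10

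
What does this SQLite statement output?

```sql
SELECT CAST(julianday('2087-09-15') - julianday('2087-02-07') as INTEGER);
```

21 days remain in February 2087 after the 7th (28 − 7).
Full months from March 2087 through August 2087 contribute their day counts.
Then 15 days into September 2087.
Total: 21 + 31 + 30 + 31 + 30 + 31 + 31 + 15 = 220.

220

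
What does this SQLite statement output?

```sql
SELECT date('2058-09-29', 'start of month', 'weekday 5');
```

2058-09-06

`start of month` rewinds 2058-09-29 to 2058-09-01.
`weekday 5` advances to the next Friday; 2058-09-01 is a Sunday, so it moves forward to 2058-09-06.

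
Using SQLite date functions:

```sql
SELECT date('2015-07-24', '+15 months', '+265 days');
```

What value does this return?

2017-07-16

Adding +15 months to 2015-07-24 gives 2016-10-24.
Applying '+265 days' to 2016-10-24: counting 265 days forward gives 2017-07-16.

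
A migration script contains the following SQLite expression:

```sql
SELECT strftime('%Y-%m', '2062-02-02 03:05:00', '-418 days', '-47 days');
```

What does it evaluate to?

First apply '-418 days', '-47 days': 2062-02-02 03:05:00 → 2060-10-25 03:05:00.
`%Y-%m` extracts the year-month: 2060-10.

2060-10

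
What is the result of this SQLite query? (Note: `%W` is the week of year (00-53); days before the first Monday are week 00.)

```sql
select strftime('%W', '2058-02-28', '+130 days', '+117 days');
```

First apply '+130 days', '+117 days': 2058-02-28 → 2058-11-02.
2058-11-02 is a Saturday. SQLite's %W counts Mondays since the year started; the result is 43.

43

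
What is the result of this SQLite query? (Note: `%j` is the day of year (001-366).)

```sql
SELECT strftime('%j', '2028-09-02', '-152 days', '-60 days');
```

034

First apply '-152 days', '-60 days': 2028-09-02 → 2028-02-03.
Day-of-year for 2028-02-03: days since 2028-01-01 inclusive = 34, zero-padded to 034.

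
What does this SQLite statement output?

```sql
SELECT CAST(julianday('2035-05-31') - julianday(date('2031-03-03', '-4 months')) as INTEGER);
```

1670

Adding -4 months to 2031-03-03 gives 2030-11-03.
27 days remain in November 2030 after the 3rd (30 − 3).
Full months from December 2030 through April 2035 contribute their day counts.
Then 31 days into May 2035.
Total: 27 + 31 + 31 + 28 + 31 + 30 + 31 + 30 + 31 + 31 + 30 + 31 + 30 + 31 + 31 + 29 + 31 + 30 + 31 + 30 + 31 + 31 + 30 + 31 + 30 + 31 + 31 + 28 + 31 + 30 + 31 + 30 + 31 + 31 + 30 + 31 + 30 + 31 + 31 + 28 + 31 + 30 + 31 + 30 + 31 + 31 + 30 + 31 + 30 + 31 + 31 + 28 + 31 + 30 + 31 = 1670.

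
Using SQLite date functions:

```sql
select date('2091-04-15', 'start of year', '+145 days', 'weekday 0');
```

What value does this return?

`start of year` rewinds 2091-04-15 to 2091-01-01.
Applying '+145 days' to 2091-01-01: counting 145 days forward gives 2091-05-26.
`weekday 0` advances to the next Sunday; 2091-05-26 is a Saturday, so it moves forward to 2091-05-27.

2091-05-27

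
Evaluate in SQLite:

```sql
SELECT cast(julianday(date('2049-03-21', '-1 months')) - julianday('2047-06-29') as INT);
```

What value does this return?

603

Adding -1 month to 2049-03-21 gives 2049-02-21.
1 day remains in June 2047 after the 29th (30 − 29).
Full months from July 2047 through January 2049 contribute their day counts.
Then 21 days into February 2049.
Total: 1 + 31 + 31 + 30 + 31 + 30 + 31 + 31 + 29 + 31 + 30 + 31 + 30 + 31 + 31 + 30 + 31 + 30 + 31 + 31 + 21 = 603.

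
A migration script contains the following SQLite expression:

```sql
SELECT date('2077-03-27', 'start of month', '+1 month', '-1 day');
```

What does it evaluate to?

2077-03-31

`start of month` rewinds 2077-03-27 to 2077-03-01.
Adding +1 month to 2077-03-01 gives 2077-04-01.
Going back 1 day from 2077-04-01 reaches 2077-03-31 (last day of March, 31 days).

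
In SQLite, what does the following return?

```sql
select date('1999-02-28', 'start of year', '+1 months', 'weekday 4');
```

1999-02-04

`start of year` rewinds 1999-02-28 to 1999-01-01.
Adding +1 month to 1999-01-01 gives 1999-02-01.
`weekday 4` advances to the next Thursday; 1999-02-01 is a Monday, so it moves forward to 1999-02-04.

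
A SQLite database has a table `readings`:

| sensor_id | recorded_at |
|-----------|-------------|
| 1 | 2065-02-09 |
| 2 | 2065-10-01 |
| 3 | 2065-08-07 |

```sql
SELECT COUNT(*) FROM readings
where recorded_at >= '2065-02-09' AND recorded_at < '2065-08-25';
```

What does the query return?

2

Rows in [2065-02-09, 2065-08-25): 2065-02-09, 2065-08-07 → 2 rows.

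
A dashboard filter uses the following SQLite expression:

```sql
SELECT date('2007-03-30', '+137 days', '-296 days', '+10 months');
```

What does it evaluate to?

2007-08-22

Applying '+137 days' to 2007-03-30: counting 137 days forward gives 2007-08-14.
Applying '-296 days' to 2007-08-14: counting 296 days back gives 2006-10-22.
Adding +10 months to 2006-10-22 gives 2007-08-22.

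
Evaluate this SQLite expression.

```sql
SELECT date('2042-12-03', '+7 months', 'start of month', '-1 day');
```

2043-06-30

Adding +7 months to 2042-12-03 gives 2043-07-03.
`start of month` rewinds 2043-07-03 to 2043-07-01.
Going back 1 day from 2043-07-01 reaches 2043-06-30 (last day of June, 30 days).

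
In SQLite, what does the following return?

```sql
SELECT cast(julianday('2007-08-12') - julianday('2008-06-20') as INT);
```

19 days remain in August 2007 after the 12th (31 − 12).
Full months from September 2007 through May 2008 contribute their day counts.
Then 20 days into June 2008.
Total: 19 + 30 + 31 + 30 + 31 + 31 + 29 + 31 + 30 + 31 + 20 = 313.
The subtraction is earlier − later, so the result is −313 → -313.

-313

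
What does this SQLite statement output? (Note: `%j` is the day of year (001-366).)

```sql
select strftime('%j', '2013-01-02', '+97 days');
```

099

First apply '+97 days': 2013-01-02 → 2013-04-09.
Day-of-year for 2013-04-09: days since 2013-01-01 inclusive = 99, zero-padded to 099.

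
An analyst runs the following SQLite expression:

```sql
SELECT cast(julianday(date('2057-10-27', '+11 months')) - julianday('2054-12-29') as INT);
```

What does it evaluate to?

Adding +11 months to 2057-10-27 gives 2058-09-27.
2 days remain in December 2054 after the 29th (31 − 29).
Full months from January 2055 through August 2058 contribute their day counts.
Then 27 days into September 2058.
Total: 2 + 31 + 28 + 31 + 30 + 31 + 30 + 31 + 31 + 30 + 31 + 30 + 31 + 31 + 29 + 31 + 30 + 31 + 30 + 31 + 31 + 30 + 31 + 30 + 31 + 31 + 28 + 31 + 30 + 31 + 30 + 31 + 31 + 30 + 31 + 30 + 31 + 31 + 28 + 31 + 30 + 31 + 30 + 31 + 31 + 27 = 1368.

1368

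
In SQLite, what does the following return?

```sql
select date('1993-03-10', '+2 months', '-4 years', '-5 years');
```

1984-05-10

Adding +2 months to 1993-03-10 gives 1993-05-10.
Adding -4 years to 1993-05-10 gives 1989-05-10.
Adding -5 years to 1989-05-10 gives 1984-05-10.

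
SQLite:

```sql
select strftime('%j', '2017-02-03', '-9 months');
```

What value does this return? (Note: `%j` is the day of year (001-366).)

First apply '-9 months': 2017-02-03 → 2016-05-03.
Day-of-year for 2016-05-03: days since 2016-01-01 inclusive = 124, zero-padded to 124.

124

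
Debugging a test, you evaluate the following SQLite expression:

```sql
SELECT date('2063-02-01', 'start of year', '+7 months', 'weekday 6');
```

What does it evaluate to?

2063-08-04

`start of year` rewinds 2063-02-01 to 2063-01-01.
Adding +7 months to 2063-01-01 gives 2063-08-01.
`weekday 6` advances to the next Saturday; 2063-08-01 is a Wednesday, so it moves forward to 2063-08-04.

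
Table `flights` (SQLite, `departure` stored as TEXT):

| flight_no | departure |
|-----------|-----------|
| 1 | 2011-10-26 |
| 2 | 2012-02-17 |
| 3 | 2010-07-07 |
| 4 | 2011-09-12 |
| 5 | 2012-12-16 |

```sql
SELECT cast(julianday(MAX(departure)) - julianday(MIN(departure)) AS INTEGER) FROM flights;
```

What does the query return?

893

MIN = 2010-07-07, MAX = 2012-12-16.
24 days remain in July 2010 after the 7th (31 − 7).
Full months from August 2010 through November 2012 contribute their day counts.
Then 16 days into December 2012.
Total: 24 + 31 + 30 + 31 + 30 + 31 + 31 + 28 + 31 + 30 + 31 + 30 + 31 + 31 + 30 + 31 + 30 + 31 + 31 + 29 + 31 + 30 + 31 + 30 + 31 + 31 + 30 + 31 + 30 + 16 = 893.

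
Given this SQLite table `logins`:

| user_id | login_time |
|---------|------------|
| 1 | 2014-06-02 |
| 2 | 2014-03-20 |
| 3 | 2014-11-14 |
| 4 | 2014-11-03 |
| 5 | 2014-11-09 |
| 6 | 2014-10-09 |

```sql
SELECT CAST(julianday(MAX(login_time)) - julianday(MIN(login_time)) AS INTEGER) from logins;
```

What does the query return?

MIN = 2014-03-20, MAX = 2014-11-14.
11 days remain in March 2014 after the 20th (31 − 20).
Full months from April 2014 through October 2014 contribute their day counts.
Then 14 days into November 2014.
Total: 11 + 30 + 31 + 30 + 31 + 31 + 30 + 31 + 14 = 239.

239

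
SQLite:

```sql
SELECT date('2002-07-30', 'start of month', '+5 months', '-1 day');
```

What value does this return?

2002-11-30

`start of month` rewinds 2002-07-30 to 2002-07-01.
Adding +5 months to 2002-07-01 gives 2002-12-01.
Going back 1 day from 2002-12-01 reaches 2002-11-30 (last day of November, 30 days).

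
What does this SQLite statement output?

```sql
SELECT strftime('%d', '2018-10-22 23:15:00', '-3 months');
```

22

First apply '-3 months': 2018-10-22 23:15:00 → 2018-07-22 23:15:00.
`%d` extracts the 2-digit day of month: 22.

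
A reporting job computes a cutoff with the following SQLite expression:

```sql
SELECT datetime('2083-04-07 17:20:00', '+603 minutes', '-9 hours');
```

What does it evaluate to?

603 minutes = 10h 3m; +603 minutes from 2083-04-07 17:20:00 is 2083-04-08 03:23:00 (crosses midnight).
-9 hours from 2083-04-08 03:23:00 is 2083-04-07 18:23:00 (crosses midnight).

2083-04-07 18:23:00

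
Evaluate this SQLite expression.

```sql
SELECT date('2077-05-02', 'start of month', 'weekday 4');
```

2077-05-06

`start of month` rewinds 2077-05-02 to 2077-05-01.
`weekday 4` advances to the next Thursday; 2077-05-01 is a Saturday, so it moves forward to 2077-05-06.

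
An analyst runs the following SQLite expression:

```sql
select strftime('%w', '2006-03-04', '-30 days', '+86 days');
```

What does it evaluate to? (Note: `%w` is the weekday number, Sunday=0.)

First apply '-30 days', '+86 days': 2006-03-04 → 2006-04-29.
2006-04-29 is a Saturday; with Sunday=0 that is 6.

6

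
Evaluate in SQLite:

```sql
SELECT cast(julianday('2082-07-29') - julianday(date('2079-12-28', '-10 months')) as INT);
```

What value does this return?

1247

Adding -10 months to 2079-12-28 gives 2079-02-28.
0 days remain in February 2079 after the 28th (28 − 28).
Full months from March 2079 through June 2082 contribute their day counts.
Then 29 days into July 2082.
Total: 0 + 31 + 30 + 31 + 30 + 31 + 31 + 30 + 31 + 30 + 31 + 31 + 29 + 31 + 30 + 31 + 30 + 31 + 31 + 30 + 31 + 30 + 31 + 31 + 28 + 31 + 30 + 31 + 30 + 31 + 31 + 30 + 31 + 30 + 31 + 31 + 28 + 31 + 30 + 31 + 30 + 29 = 1247.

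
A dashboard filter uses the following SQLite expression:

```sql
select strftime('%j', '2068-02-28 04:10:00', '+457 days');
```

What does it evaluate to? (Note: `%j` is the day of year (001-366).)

First apply '+457 days': 2068-02-28 04:10:00 → 2069-05-30 04:10:00.
Day-of-year for 2069-05-30: days since 2069-01-01 inclusive = 150, zero-padded to 150.

150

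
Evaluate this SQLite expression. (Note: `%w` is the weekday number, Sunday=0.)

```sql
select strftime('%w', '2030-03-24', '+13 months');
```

4

First apply '+13 months': 2030-03-24 → 2031-04-24.
2031-04-24 is a Thursday; with Sunday=0 that is 4.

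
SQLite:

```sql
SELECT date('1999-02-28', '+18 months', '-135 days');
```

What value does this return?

2000-04-15

Adding +18 months to 1999-02-28 gives 2000-08-28.
Applying '-135 days' to 2000-08-28: counting 135 days back gives 2000-04-15.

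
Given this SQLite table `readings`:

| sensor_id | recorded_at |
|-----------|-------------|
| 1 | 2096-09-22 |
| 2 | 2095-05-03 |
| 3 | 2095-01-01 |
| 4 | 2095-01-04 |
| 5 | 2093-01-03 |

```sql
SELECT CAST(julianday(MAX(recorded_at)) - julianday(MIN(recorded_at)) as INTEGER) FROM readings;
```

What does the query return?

MIN = 2093-01-03, MAX = 2096-09-22.
28 days remain in January 2093 after the 3rd (31 − 3).
Full months from February 2093 through August 2096 contribute their day counts.
Then 22 days into September 2096.
Total: 28 + 28 + 31 + 30 + 31 + 30 + 31 + 31 + 30 + 31 + 30 + 31 + 31 + 28 + 31 + 30 + 31 + 30 + 31 + 31 + 30 + 31 + 30 + 31 + 31 + 28 + 31 + 30 + 31 + 30 + 31 + 31 + 30 + 31 + 30 + 31 + 31 + 29 + 31 + 30 + 31 + 30 + 31 + 31 + 22 = 1358.

1358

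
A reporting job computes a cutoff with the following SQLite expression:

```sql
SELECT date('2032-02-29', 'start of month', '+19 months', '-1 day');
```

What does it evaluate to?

2033-08-31

`start of month` rewinds 2032-02-29 to 2032-02-01.
Adding +19 months to 2032-02-01 gives 2033-09-01.
Going back 1 day from 2033-09-01 reaches 2033-08-31 (last day of August, 31 days).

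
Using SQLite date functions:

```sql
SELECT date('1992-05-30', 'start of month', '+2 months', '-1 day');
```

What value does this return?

`start of month` rewinds 1992-05-30 to 1992-05-01.
Adding +2 months to 1992-05-01 gives 1992-07-01.
Going back 1 day from 1992-07-01 reaches 1992-06-30 (last day of June, 30 days).

1992-06-30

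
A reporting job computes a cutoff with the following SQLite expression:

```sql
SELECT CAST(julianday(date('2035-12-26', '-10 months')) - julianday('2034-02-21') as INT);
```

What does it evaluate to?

370

Adding -10 months to 2035-12-26 gives 2035-02-26.
7 days remain in February 2034 after the 21st (28 − 21).
Full months from March 2034 through January 2035 contribute their day counts.
Then 26 days into February 2035.
Total: 7 + 31 + 30 + 31 + 30 + 31 + 31 + 30 + 31 + 30 + 31 + 31 + 26 = 370.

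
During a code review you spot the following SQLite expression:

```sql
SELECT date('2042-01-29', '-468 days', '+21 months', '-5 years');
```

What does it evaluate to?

Applying '-468 days' to 2042-01-29: counting 468 days back gives 2040-10-18.
Adding +21 months to 2040-10-18 gives 2042-07-18.
Adding -5 years to 2042-07-18 gives 2037-07-18.

2037-07-18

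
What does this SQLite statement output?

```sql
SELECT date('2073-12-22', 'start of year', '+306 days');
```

`start of year` rewinds 2073-12-22 to 2073-01-01.
Applying '+306 days' to 2073-01-01: counting 306 days forward gives 2073-11-03.

2073-11-03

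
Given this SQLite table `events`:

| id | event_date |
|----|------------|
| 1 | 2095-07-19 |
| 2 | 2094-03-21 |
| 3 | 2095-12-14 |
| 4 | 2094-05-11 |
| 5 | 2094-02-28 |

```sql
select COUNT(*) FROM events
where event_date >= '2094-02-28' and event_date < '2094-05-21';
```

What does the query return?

3

Rows in [2094-02-28, 2094-05-21): 2094-03-21, 2094-05-11, 2094-02-28 → 3 rows.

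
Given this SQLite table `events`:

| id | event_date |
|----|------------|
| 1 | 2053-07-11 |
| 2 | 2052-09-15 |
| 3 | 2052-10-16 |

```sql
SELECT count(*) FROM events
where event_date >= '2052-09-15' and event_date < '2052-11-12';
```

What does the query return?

2

Rows in [2052-09-15, 2052-11-12): 2052-09-15, 2052-10-16 → 2 rows.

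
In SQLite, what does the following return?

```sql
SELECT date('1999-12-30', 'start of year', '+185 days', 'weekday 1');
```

1999-07-05

`start of year` rewinds 1999-12-30 to 1999-01-01.
Applying '+185 days' to 1999-01-01: counting 185 days forward gives 1999-07-05.
`weekday 1` advances to the next Monday; 1999-07-05 is already a Monday, so it stays at 1999-07-05.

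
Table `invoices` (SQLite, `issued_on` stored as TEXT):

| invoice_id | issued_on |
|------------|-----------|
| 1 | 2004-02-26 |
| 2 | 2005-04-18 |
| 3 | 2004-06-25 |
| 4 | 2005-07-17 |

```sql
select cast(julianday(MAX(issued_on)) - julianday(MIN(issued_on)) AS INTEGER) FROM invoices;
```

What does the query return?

507

MIN = 2004-02-26, MAX = 2005-07-17.
3 days remain in February 2004 after the 26th (29 − 26).
Full months from March 2004 through June 2005 contribute their day counts.
Then 17 days into July 2005.
Total: 3 + 31 + 30 + 31 + 30 + 31 + 31 + 30 + 31 + 30 + 31 + 31 + 28 + 31 + 30 + 31 + 30 + 17 = 507.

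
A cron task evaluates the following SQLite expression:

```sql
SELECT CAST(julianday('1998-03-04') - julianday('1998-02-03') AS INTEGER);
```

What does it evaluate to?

29

25 days remain in February 1998 after the 3rd (28 − 3).
Then 4 days into March 1998.
Total: 25 + 4 = 29.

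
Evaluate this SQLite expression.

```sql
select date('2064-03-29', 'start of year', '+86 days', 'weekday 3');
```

`start of year` rewinds 2064-03-29 to 2064-01-01.
Applying '+86 days' to 2064-01-01: counting 86 days forward gives 2064-03-27.
`weekday 3` advances to the next Wednesday; 2064-03-27 is a Thursday, so it moves forward to 2064-04-02.

2064-04-02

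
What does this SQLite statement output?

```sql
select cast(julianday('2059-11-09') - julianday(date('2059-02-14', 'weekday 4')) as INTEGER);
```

`weekday 4` advances to the next Thursday; 2059-02-14 is a Friday, so it moves forward to 2059-02-20.
8 days remain in February 2059 after the 20th (28 − 20).
Full months from March 2059 through October 2059 contribute their day counts.
Then 9 days into November 2059.
Total: 8 + 31 + 30 + 31 + 30 + 31 + 31 + 30 + 31 + 9 = 262.

262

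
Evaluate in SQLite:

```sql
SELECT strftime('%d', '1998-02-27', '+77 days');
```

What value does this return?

15

First apply '+77 days': 1998-02-27 → 1998-05-15.
`%d` extracts the 2-digit day of month: 15.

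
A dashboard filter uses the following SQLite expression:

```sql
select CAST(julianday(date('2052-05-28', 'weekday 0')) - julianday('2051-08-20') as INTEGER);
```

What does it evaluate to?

287

`weekday 0` advances to the next Sunday; 2052-05-28 is a Tuesday, so it moves forward to 2052-06-02.
11 days remain in August 2051 after the 20th (31 − 20).
Full months from September 2051 through May 2052 contribute their day counts.
Then 2 days into June 2052.
Total: 11 + 30 + 31 + 30 + 31 + 31 + 29 + 31 + 30 + 31 + 2 = 287.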